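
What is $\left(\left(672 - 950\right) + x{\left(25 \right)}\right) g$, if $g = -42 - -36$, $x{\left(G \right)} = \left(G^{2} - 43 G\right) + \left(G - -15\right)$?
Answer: $4128$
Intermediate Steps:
$x{\left(G \right)} = 15 + G^{2} - 42 G$ ($x{\left(G \right)} = \left(G^{2} - 43 G\right) + \left(G + 15\right) = \left(G^{2} - 43 G\right) + \left(15 + G\right) = 15 + G^{2} - 42 G$)
$g = -6$ ($g = -42 + 36 = -6$)
$\left(\left(672 - 950\right) + x{\left(25 \right)}\right) g = \left(\left(672 - 950\right) + \left(15 + 25^{2} - 1050\right)\right) \left(-6\right) = \left(-278 + \left(15 + 625 - 1050\right)\right) \left(-6\right) = \left(-278 - 410\right) \left(-6\right) = \left(-688\right) \left(-6\right) = 4128$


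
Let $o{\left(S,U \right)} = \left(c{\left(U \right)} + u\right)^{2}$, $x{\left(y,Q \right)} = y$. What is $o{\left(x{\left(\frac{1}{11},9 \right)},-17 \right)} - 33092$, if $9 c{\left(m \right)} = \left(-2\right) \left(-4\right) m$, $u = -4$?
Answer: $- \frac{2650868}{81} \approx -32727.0$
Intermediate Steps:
$c{\left(m \right)} = \frac{8 m}{9}$ ($c{\left(m \right)} = \frac{\left(-2\right) \left(-4\right) m}{9} = \frac{8 m}{9}$)
$o{\left(S,U \right)} = \left(-4 + \frac{8 U}{9}\right)^{2}$ ($o{\left(S,U \right)} = \left(\frac{8 U}{9} - 4\right)^{2} = \left(-4 + \frac{8 U}{9}\right)^{2}$)
$o{\left(x{\left(\frac{1}{11},9 \right)},-17 \right)} - 33092 = \frac{16 \left(-9 + 2 \left(-17\right)\right)^{2}}{81} - 33092 = \frac{16 \left(-9 - 34\right)^{2}}{81} - 33092 = \frac{16 \left(-43\right)^{2}}{81} - 33092 = \frac{16}{81} \cdot 1849 - 33092 = \frac{29584}{81} - 33092 = - \frac{2650868}{81}$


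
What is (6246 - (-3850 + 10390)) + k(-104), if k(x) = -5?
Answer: -299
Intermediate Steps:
(6246 - (-3850 + 10390)) + k(-104) = (6246 - (-3850 + 10390)) - 5 = (6246 - 1*6540) - 5 = (6246 - 6540) - 5 = -294 - 5 = -299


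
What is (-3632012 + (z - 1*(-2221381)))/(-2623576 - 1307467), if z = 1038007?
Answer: 372624/3931043 ≈ 0.094790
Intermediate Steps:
(-3632012 + (z - 1*(-2221381)))/(-2623576 - 1307467) = (-3632012 + (1038007 - 1*(-2221381)))/(-2623576 - 1307467) = (-3632012 + (1038007 + 2221381))/(-3931043) = (-3632012 + 3259388)*(-1/3931043) = -372624*(-1/3931043) = 372624/3931043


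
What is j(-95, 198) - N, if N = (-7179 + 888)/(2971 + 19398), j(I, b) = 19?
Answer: 431302/22369 ≈ 19.281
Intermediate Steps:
N = -6291/22369 ≈ -0.28124
j(-95, 198) - N = 19 - 1*(-6291/22369) = 19 + 6291/22369 = 431302/22369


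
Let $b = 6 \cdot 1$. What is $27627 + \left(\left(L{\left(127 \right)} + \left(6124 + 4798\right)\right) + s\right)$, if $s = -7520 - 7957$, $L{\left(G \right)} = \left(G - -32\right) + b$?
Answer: $23237$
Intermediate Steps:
$b = 6$
$L{\left(G \right)} = 38 + G$ ($L{\left(G \right)} = \left(G - -32\right) + 6 = \left(G + 32\right) + 6 = \left(32 + G\right) + 6 = 38 + G$)
$s = -15477$
$27627 + \left(\left(L{\left(127 \right)} + \left(6124 + 4798\right)\right) + s\right) = 27627 + \left(\left(\left(38 + 127\right) + \left(6124 + 4798\right)\right) - 15477\right) = 27627 + \left(\left(165 + 10922\right) - 15477\right) = 27627 + \left(11087 - 15477\right) = 27627 - 4390 = 23237$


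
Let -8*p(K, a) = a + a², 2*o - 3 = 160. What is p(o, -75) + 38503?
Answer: 151237/4 ≈ 37809.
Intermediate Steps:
o = 163/2 (o = 3/2 + (½)*160 = 3/2 + 80 = 163/2 ≈ 81.500)
p(K, a) = -a/8 - a²/8 (p(K, a) = -(a + a²)/8 = -a/8 - a²/8)
p(o, -75) + 38503 = -⅛*(-75)*(1 - 75) + 38503 = -⅛*(-75)*(-74) + 38503 = -2775/4 + 38503 = 151237/4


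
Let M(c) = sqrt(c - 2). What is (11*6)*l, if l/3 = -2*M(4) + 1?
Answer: 198 - 396*sqrt(2) ≈ -362.03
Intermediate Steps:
M(c) = sqrt(-2 + c)
l = 3 - 6*sqrt(2) (l = 3*(-2*sqrt(-2 + 4) + 1) = 3*(-2*sqrt(2) + 1) = 3*(1 - 2*sqrt(2)) = 3 - 6*sqrt(2) ≈ -5.4853)
(11*6)*l = (11*6)*(3 - 6*sqrt(2)) = 66*(3 - 6*sqrt(2)) = 198 - 396*sqrt(2)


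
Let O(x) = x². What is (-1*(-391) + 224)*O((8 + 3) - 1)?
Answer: 61500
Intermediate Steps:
(-1*(-391) + 224)*O((8 + 3) - 1) = (-1*(-391) + 224)*((8 + 3) - 1)² = (391 + 224)*(11 - 1)² = 615*10² = 615*100 = 61500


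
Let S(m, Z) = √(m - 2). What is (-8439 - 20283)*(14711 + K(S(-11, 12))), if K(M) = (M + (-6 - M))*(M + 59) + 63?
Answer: -414171240 + 172332*I*√13 ≈ -4.1417e+8 + 6.2135e+5*I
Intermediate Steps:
S(m, Z) = √(-2 + m)
K(M) = -291 - 6*M (K(M) = -6*(59 + M) + 63 = (-354 - 6*M) + 63 = -291 - 6*M)
(-8439 - 20283)*(14711 + K(S(-11, 12))) = (-8439 - 20283)*(14711 + (-291 - 6*√(-2 - 11))) = -28722*(14711 + (-291 - 6*I*√13)) = -28722*(14420 - 6*I*√13) = -414171240 + 172332*I*√13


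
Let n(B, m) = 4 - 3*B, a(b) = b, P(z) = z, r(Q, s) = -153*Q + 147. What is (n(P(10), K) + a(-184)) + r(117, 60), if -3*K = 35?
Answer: -17964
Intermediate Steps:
K = -35/3 (K = -⅓*35 = -35/3 ≈ -11.667)
r(Q, s) = 147 - 153*Q
(n(P(10), K) + a(-184)) + r(117, 60) = ((4 - 3*10) - 184) + (147 - 153*117) = ((4 - 30) - 184) + (147 - 17901) = (-26 - 184) - 17754 = -210 - 17754 = -17964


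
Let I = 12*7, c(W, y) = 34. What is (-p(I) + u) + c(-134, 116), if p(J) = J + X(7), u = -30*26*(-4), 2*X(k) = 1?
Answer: 6139/2 ≈ 3069.5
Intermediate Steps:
X(k) = 1/2 (X(k) = (1/2)*1 = 1/2)
u = 3120 (u = -780*(-4) = 3120)
I = 84
p(J) = 1/2 + J (p(J) = J + 1/2 = 1/2 + J)
(-p(I) + u) + c(-134, 116) = (-(1/2 + 84) + 3120) + 34 = (-1*169/2 + 3120) + 34 = (-169/2 + 3120) + 34 = 6071/2 + 34 = 6139/2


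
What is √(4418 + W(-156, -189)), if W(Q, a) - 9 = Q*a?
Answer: √33911 ≈ 184.15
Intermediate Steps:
W(Q, a) = 9 + Q*a
√(4418 + W(-156, -189)) = √(4418 + (9 - 156*(-189))) = √(4418 + (9 + 29484)) = √(4418 + 29493) = √33911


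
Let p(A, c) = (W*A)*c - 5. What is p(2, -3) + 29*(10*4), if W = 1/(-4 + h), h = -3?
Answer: 8091/7 ≈ 1155.9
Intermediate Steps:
W = -⅐ (W = 1/(-4 - 3) = 1/(-7) = -⅐ ≈ -0.14286)
p(A, c) = -5 - A*c/7 (p(A, c) = (-A/7)*c - 5 = -A*c/7 - 5 = -5 - A*c/7)
p(2, -3) + 29*(10*4) = (-5 - ⅐*2*(-3)) + 29*(10*4) = (-5 + 6/7) + 29*40 = -29/7 + 1160 = 8091/7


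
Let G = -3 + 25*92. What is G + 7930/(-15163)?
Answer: 34821481/15163 ≈ 2296.5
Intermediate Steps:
G = 2297 (G = -3 + 2300 = 2297)
G + 7930/(-15163) = 2297 + 7930/(-15163) = 2297 + 7930*(-1/15163) = 2297 - 7930/15163 = 34821481/15163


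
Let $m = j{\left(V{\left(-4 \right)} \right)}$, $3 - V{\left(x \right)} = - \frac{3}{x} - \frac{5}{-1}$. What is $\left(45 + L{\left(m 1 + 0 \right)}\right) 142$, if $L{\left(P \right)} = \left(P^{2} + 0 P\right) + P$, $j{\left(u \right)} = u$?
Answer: $\frac{56587}{8} \approx 7073.4$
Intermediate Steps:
$V{\left(x \right)} = -2 + \frac{3}{x}$ ($V{\left(x \right)} = 3 - \left(- \frac{3}{x} - \frac{5}{-1}\right) = 3 - \left(- \frac{3}{x} - -5\right) = 3 - \left(- \frac{3}{x} + 5\right) = 3 - \left(5 - \frac{3}{x}\right) = -2 + \frac{3}{x}$)
$m = - \frac{11}{4}$ ($m = -2 + \frac{3}{-4} = -2 + 3 \left(- \frac{1}{4}\right) = -2 - \frac{3}{4} = - \frac{11}{4} \approx -2.75$)
$L{\left(P \right)} = P + P^{2}$ ($L{\left(P \right)} = \left(P^{2} + 0\right) + P = P^{2} + P = P + P^{2}$)
$\left(45 + L{\left(m 1 + 0 \right)}\right) 142 = \left(45 + \left(\left(- \frac{11}{4}\right) 1 + 0\right) \left(1 + \left(\left(- \frac{11}{4}\right) 1 + 0\right)\right)\right) 142 = \left(45 + \left(- \frac{11}{4} + 0\right) \left(1 + \left(- \frac{11}{4} + 0\right)\right)\right) 142 = \left(45 - \frac{11 \left(1 - \frac{11}{4}\right)}{4}\right) 142 = \left(45 - - \frac{77}{16}\right) 142 = \left(45 + \frac{77}{16}\right) 142 = \frac{797}{16} \cdot 142 = \frac{56587}{8}$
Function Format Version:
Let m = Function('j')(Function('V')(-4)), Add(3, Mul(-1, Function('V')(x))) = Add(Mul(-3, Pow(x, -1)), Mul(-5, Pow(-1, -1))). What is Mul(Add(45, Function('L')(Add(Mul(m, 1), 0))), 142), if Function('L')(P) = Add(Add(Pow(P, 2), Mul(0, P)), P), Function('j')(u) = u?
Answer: Rational(56587, 8) ≈ 7073.4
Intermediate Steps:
Function('V')(x) = Add(-2, Mul(3, Pow(x, -1))) (Function('V')(x) = Add(3, Mul(-1, Add(Mul(-3, Pow(x, -1)), Mul(-5, Pow(-1, -1))))) = Add(3, Mul(-1, Add(Mul(-3, Pow(x, -1)), Mul(-5, -1)))) = Add(3, Mul(-1, Add(Mul(-3, Pow(x, -1)), 5))) = Add(3, Mul(-1, Add(5, Mul(-3, Pow(x, -1))))) = Add(3, Add(-5, Mul(3, Pow(x, -1)))) = Add(-2, Mul(3, Pow(x, -1))))
m = Rational(-11, 4) (m = Add(-2, Mul(3, Pow(-4, -1))) = Add(-2, Mul(3, Rational(-1, 4))) = Add(-2, Rational(-3, 4)) = Rational(-11, 4) ≈ -2.7500)
Function('L')(P) = Add(P, Pow(P, 2)) (Function('L')(P) = Add(Add(Pow(P, 2), 0), P) = Add(Pow(P, 2), P) = Add(P, Pow(P, 2)))
Mul(Add(45, Function('L')(Add(Mul(m, 1), 0))), 142) = Mul(Add(45, Mul(Add(Mul(Rational(-11, 4), 1), 0), Add(1, Add(Mul(Rational(-11, 4), 1), 0)))), 142) = Mul(Add(45, Mul(Add(Rational(-11, 4), 0), Add(1, Add(Rational(-11, 4), 0)))), 142) = Mul(Add(45, Mul(Rational(-11, 4), Add(1, Rational(-11, 4)))), 142) = Mul(Add(45, Mul(Rational(-11, 4), Rational(-7, 4))), 142) = Mul(Add(45, Rational(77, 16)), 142) = Mul(Rational(797, 16), 142) = Rational(56587, 8)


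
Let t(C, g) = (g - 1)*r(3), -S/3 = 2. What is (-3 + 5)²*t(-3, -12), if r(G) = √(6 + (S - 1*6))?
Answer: -52*I*√6 ≈ -127.37*I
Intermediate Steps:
S = -6 (S = -3*2 = -6)
r(G) = I*√6 (r(G) = √(6 + (-6 - 1*6)) = √(6 + (-6 - 6)) = √(6 - 12) = √(-6) = I*√6)
t(C, g) = I*√6*(-1 + g) (t(C, g) = (g - 1)*(I*√6) = (-1 + g)*(I*√6) = I*√6*(-1 + g))
(-3 + 5)²*t(-3, -12) = (-3 + 5)²*(I*√6*(-1 - 12)) = 2²*(I*√6*(-13)) = 4*(-13*I*√6) = -52*I*√6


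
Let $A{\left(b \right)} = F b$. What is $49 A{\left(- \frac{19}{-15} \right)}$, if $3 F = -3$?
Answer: $- \frac{931}{15} \approx -62.067$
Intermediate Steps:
$F = -1$ ($F = \frac{1}{3} \left(-3\right) = -1$)
$A{\left(b \right)} = - b$
$49 A{\left(- \frac{19}{-15} \right)} = 49 \left(- \frac{-19}{-15}\right) = 49 \left(- \frac{\left(-19\right) \left(-1\right)}{15}\right) = 49 \left(\left(-1\right) \frac{19}{15}\right) = 49 \left(- \frac{19}{15}\right) = - \frac{931}{15}$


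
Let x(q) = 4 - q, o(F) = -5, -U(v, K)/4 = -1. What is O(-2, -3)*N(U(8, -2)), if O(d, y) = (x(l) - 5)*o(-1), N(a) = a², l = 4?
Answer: 400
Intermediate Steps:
U(v, K) = 4 (U(v, K) = -4*(-1) = 4)
O(d, y) = 25 (O(d, y) = ((4 - 1*4) - 5)*(-5) = ((4 - 4) - 5)*(-5) = (0 - 5)*(-5) = -5*(-5) = 25)
O(-2, -3)*N(U(8, -2)) = 25*4² = 25*16 = 400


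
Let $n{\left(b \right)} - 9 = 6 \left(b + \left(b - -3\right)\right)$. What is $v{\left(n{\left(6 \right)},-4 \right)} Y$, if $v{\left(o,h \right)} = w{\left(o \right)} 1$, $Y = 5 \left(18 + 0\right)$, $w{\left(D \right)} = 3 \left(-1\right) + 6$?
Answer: $270$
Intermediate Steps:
$w{\left(D \right)} = 3$ ($w{\left(D \right)} = -3 + 6 = 3$)
$n{\left(b \right)} = 27 + 12 b$ ($n{\left(b \right)} = 9 + 6 \left(b + \left(b - -3\right)\right) = 9 + 6 \left(b + \left(b + 3\right)\right) = 9 + 6 \left(b + \left(3 + b\right)\right) = 9 + 6 \left(3 + 2 b\right) = 9 + \left(18 + 12 b\right) = 27 + 12 b$)
$Y = 90$ ($Y = 5 \cdot 18 = 90$)
$v{\left(o,h \right)} = 3$ ($v{\left(o,h \right)} = 3 \cdot 1 = 3$)
$v{\left(n{\left(6 \right)},-4 \right)} Y = 3 \cdot 90 = 270$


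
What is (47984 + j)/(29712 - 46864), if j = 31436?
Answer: -19855/4288 ≈ -4.6304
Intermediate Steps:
(47984 + j)/(29712 - 46864) = (47984 + 31436)/(29712 - 46864) = 79420/(-17152) = 79420*(-1/17152) = -19855/4288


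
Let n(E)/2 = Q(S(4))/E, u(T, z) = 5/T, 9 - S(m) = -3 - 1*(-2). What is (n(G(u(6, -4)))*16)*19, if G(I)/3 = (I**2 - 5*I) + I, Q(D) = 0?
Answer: 0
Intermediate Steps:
S(m) = 10 (S(m) = 9 - (-3 - 1*(-2)) = 9 - (-3 + 2) = 9 - 1*(-1) = 9 + 1 = 10)
G(I) = -12*I + 3*I**2 (G(I) = 3*((I**2 - 5*I) + I) = 3*(I**2 - 4*I) = -12*I + 3*I**2)
n(E) = 0 (n(E) = 2*(0/E) = 2*0 = 0)
(n(G(u(6, -4)))*16)*19 = (0*16)*19 = 0*19 = 0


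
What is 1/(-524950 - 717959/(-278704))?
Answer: -278704/146304946841 ≈ -1.9050e-6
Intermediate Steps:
1/(-524950 - 717959/(-278704)) = 1/(-524950 - 717959*(-1/278704)) = 1/(-524950 + 717959/278704) = 1/(-146304946841/278704) = -278704/146304946841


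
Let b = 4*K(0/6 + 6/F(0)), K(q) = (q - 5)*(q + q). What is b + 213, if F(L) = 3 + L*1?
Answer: 165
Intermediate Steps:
F(L) = 3 + L
K(q) = 2*q*(-5 + q) (K(q) = (-5 + q)*(2*q) = 2*q*(-5 + q))
b = -48 (b = 4*(2*(0/6 + 6/(3 + 0))*(-5 + (0/6 + 6/(3 + 0)))) = 4*(2*(0*(⅙) + 6/3)*(-5 + (0*(⅙) + 6/3))) = 4*(2*(0 + 6*(⅓))*(-5 + (0 + 6*(⅓)))) = 4*(2*(0 + 2)*(-5 + (0 + 2))) = 4*(2*2*(-5 + 2)) = 4*(2*2*(-3)) = 4*(-12) = -48)
b + 213 = -48 + 213 = 165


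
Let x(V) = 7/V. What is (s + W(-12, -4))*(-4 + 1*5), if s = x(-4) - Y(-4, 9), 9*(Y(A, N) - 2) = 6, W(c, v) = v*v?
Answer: 139/12 ≈ 11.583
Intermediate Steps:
W(c, v) = v**2
Y(A, N) = 8/3 (Y(A, N) = 2 + (1/9)*6 = 2 + 2/3 = 8/3)
s = -53/12 (s = 7/(-4) - 1*8/3 = 7*(-1/4) - 8/3 = -7/4 - 8/3 = -53/12 ≈ -4.4167)
(s + W(-12, -4))*(-4 + 1*5) = (-53/12 + (-4)**2)*(-4 + 1*5) = (-53/12 + 16)*(-4 + 5) = (139/12)*1 = 139/12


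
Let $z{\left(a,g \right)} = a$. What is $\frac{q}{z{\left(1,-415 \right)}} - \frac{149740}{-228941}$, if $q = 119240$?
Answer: $\frac{27299074580}{228941} \approx 1.1924 \cdot 10^{5}$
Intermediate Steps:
$\frac{q}{z{\left(1,-415 \right)}} - \frac{149740}{-228941} = \frac{119240}{1} - \frac{149740}{-228941} = 119240 \cdot 1 - - \frac{149740}{228941} = 119240 + \frac{149740}{228941} = \frac{27299074580}{228941}$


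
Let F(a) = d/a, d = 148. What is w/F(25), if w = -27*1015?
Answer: -685125/148 ≈ -4629.2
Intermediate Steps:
w = -27405
F(a) = 148/a
w/F(25) = -27405/(148/25) = -27405/(148*(1/25)) = -27405/148/25 = -27405*25/148 = -685125/148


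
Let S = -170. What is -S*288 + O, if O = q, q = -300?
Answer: 48660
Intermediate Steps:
O = -300
-S*288 + O = -1*(-170)*288 - 300 = 170*288 - 300 = 48960 - 300 = 48660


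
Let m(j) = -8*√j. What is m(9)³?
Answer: -13824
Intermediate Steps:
m(9)³ = (-8*√9)³ = (-8*3)³ = (-24)³ = -13824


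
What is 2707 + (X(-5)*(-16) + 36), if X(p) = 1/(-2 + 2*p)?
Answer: 8233/3 ≈ 2744.3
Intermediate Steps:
2707 + (X(-5)*(-16) + 36) = 2707 + ((1/(2*(-1 - 5)))*(-16) + 36) = 2707 + (((1/2)/(-6))*(-16) + 36) = 2707 + (((1/2)*(-1/6))*(-16) + 36) = 2707 + (-1/12*(-16) + 36) = 2707 + (4/3 + 36) = 2707 + 112/3 = 8233/3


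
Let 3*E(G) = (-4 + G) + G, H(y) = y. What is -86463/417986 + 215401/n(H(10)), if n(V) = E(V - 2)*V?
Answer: 45015571933/8359720 ≈ 5384.8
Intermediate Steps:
E(G) = -4/3 + 2*G/3 (E(G) = ((-4 + G) + G)/3 = (-4 + 2*G)/3 = -4/3 + 2*G/3)
n(V) = V*(-8/3 + 2*V/3) (n(V) = (-4/3 + 2*(V - 2)/3)*V = (-4/3 + 2*(-2 + V)/3)*V = (-4/3 + (-4/3 + 2*V/3))*V = (-8/3 + 2*V/3)*V = V*(-8/3 + 2*V/3))
-86463/417986 + 215401/n(H(10)) = -86463/417986 + 215401/(((⅔)*10*(-4 + 10))) = -86463*1/417986 + 215401/(((⅔)*10*6)) = -86463/417986 + 215401/40 = 45015571933/8359720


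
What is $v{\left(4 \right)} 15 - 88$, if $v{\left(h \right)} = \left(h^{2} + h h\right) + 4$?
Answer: $452$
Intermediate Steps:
$v{\left(h \right)} = 4 + 2 h^{2}$ ($v{\left(h \right)} = \left(h^{2} + h^{2}\right) + 4 = 2 h^{2} + 4 = 4 + 2 h^{2}$)
$v{\left(4 \right)} 15 - 88 = \left(4 + 2 \cdot 4^{2}\right) 15 - 88 = \left(4 + 2 \cdot 16\right) 15 - 88 = \left(4 + 32\right) 15 - 88 = 36 \cdot 15 - 88 = 540 - 88 = 452$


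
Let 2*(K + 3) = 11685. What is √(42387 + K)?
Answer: 3*√21434/2 ≈ 219.61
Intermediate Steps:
K = 11679/2 (K = -3 + (½)*11685 = -3 + 11685/2 = 11679/2 ≈ 5839.5)
√(42387 + K) = √(42387 + 11679/2) = √(96453/2) = 3*√21434/2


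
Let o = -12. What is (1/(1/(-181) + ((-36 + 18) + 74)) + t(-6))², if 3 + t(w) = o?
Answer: 23056600336/102718225 ≈ 224.46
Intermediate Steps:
t(w) = -15 (t(w) = -3 - 12 = -15)
(1/(1/(-181) + ((-36 + 18) + 74)) + t(-6))² = (1/(1/(-181) + ((-36 + 18) + 74)) - 15)² = (1/(-1/181 + (-18 + 74)) - 15)² = (1/(-1/181 + 56) - 15)² = (1/(10135/181) - 15)² = (181/10135 - 15)² = (-151844/10135)² = 23056600336/102718225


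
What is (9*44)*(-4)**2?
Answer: 6336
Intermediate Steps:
(9*44)*(-4)**2 = 396*16 = 6336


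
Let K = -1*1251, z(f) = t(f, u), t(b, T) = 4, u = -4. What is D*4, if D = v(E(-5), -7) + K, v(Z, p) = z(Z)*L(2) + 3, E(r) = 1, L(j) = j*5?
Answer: -4832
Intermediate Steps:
z(f) = 4
L(j) = 5*j
v(Z, p) = 43 (v(Z, p) = 4*(5*2) + 3 = 4*10 + 3 = 40 + 3 = 43)
K = -1251
D = -1208 (D = 43 - 1251 = -1208)
D*4 = -1208*4 = -4832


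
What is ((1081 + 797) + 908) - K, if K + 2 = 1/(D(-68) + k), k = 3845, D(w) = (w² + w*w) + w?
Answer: 36313699/13025 ≈ 2788.0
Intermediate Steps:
D(w) = w + 2*w² (D(w) = (w² + w²) + w = 2*w² + w = w + 2*w²)
K = -26049/13025 (K = -2 + 1/(-68*(1 + 2*(-68)) + 3845) = -2 + 1/(-68*(1 - 136) + 3845) = -2 + 1/(-68*(-135) + 3845) = -2 + 1/(9180 + 3845) = -2 + 1/13025 = -26049/13025 ≈ -1.9999)
((1081 + 797) + 908) - K = ((1081 + 797) + 908) - 1*(-26049/13025) = (1878 + 908) + 26049/13025 = 2786 + 26049/13025 = 36313699/13025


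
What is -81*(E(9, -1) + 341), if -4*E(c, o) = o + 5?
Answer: -27540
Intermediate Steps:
E(c, o) = -5/4 - o/4 (E(c, o) = -(o + 5)/4 = -(5 + o)/4 = -5/4 - o/4)
-81*(E(9, -1) + 341) = -81*((-5/4 - 1/4*(-1)) + 341) = -81*((-5/4 + 1/4) + 341) = -81*(-1 + 341) = -81*340 = -27540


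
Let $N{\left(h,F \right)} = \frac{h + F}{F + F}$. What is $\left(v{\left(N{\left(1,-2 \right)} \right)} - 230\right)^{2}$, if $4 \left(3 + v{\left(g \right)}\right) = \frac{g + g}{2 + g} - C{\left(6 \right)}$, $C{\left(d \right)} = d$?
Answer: $\frac{4452100}{81} \approx 54964.0$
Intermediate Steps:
$N{\left(h,F \right)} = \frac{F + h}{2 F}$
$v{\left(g \right)} = - \frac{9}{2} + \frac{g}{2 \left(2 + g\right)}$ ($v{\left(g \right)} = -3 + \frac{\frac{g + g}{2 + g} - 6}{4} = -3 + \frac{\frac{2 g}{2 + g} - 6}{4} = -3 + \frac{-6 + \frac{2 g}{2 + g}}{4} = -3 + \left(- \frac{3}{2} + \frac{g}{2 \left(2 + g\right)}\right) = - \frac{9}{2} + \frac{g}{2 \left(2 + g\right)}$)
$\left(v{\left(N{\left(1,-2 \right)} \right)} - 230\right)^{2} = \left(\frac{-9 - 4 \frac{-2 + 1}{2 \left(-2\right)}}{2 + \frac{-2 + 1}{2 \left(-2\right)}} - 230\right)^{2} = \left(\frac{-9 - 4 \cdot \frac{1}{2} \left(- \frac{1}{2}\right) \left(-1\right)}{2 + \frac{1}{2} \left(- \frac{1}{2}\right) \left(-1\right)} - 230\right)^{2} = \left(\frac{-9 - 1}{2 + \frac{1}{4}} - 230\right)^{2} = \left(\frac{-9 - 1}{\frac{9}{4}} - 230\right)^{2} = \left(\frac{4}{9} \left(-10\right) - 230\right)^{2} = \left(- \frac{40}{9} - 230\right)^{2} = \left(- \frac{2110}{9}\right)^{2} = \frac{4452100}{81}$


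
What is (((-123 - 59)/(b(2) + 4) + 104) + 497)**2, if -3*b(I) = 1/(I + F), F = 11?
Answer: 7405807249/24025 ≈ 3.0825e+5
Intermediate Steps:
b(I) = -1/(3*(11 + I)) (b(I) = -1/(3*(I + 11)) = -1/(3*(11 + I)))
(((-123 - 59)/(b(2) + 4) + 104) + 497)**2 = (((-123 - 59)/(-1/(33 + 3*2) + 4) + 104) + 497)**2 = ((-182/(-1/(33 + 6) + 4) + 104) + 497)**2 = ((-182/(-1/39 + 4) + 104) + 497)**2 = ((-182/155/39 + 104) + 497)**2 = ((-182*39/155 + 104) + 497)**2 = ((-7098/155 + 104) + 497)**2 = (9022/155 + 497)**2 = (86057/155)**2 = 7405807249/24025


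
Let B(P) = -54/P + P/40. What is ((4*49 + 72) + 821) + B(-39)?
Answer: 566493/520 ≈ 1089.4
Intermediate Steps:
B(P) = -54/P + P/40 (B(P) = -54/P + P*(1/40) = -54/P + P/40)
((4*49 + 72) + 821) + B(-39) = ((4*49 + 72) + 821) + (-54/(-39) + (1/40)*(-39)) = ((196 + 72) + 821) + (-54*(-1/39) - 39/40) = (268 + 821) + (18/13 - 39/40) = 1089 + 213/520 = 566493/520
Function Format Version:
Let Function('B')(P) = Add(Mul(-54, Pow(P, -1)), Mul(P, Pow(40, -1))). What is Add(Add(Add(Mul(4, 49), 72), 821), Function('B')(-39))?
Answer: Rational(566493, 520) ≈ 1089.4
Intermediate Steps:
Function('B')(P) = Add(Mul(-54, Pow(P, -1)), Mul(Rational(1, 40), P)) (Function('B')(P) = Add(Mul(-54, Pow(P, -1)), Mul(P, Rational(1, 40))) = Add(Mul(-54, Pow(P, -1)), Mul(Rational(1, 40), P)))
Add(Add(Add(Mul(4, 49), 72), 821), Function('B')(-39)) = Add(Add(Add(Mul(4, 49), 72), 821), Add(Mul(-54, Pow(-39, -1)), Mul(Rational(1, 40), -39))) = Add(Add(Add(196, 72), 821), Add(Mul(-54, Rational(-1, 39)), Rational(-39, 40))) = Add(Add(268, 821), Add(Rational(18, 13), Rational(-39, 40))) = Add(1089, Rational(213, 520)) = Rational(566493, 520)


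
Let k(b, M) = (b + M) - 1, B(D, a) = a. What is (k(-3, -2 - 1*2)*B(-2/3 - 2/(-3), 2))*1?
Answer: -16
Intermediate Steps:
k(b, M) = -1 + M + b (k(b, M) = (M + b) - 1 = -1 + M + b)
(k(-3, -2 - 1*2)*B(-2/3 - 2/(-3), 2))*1 = ((-1 + (-2 - 1*2) - 3)*2)*1 = ((-1 + (-2 - 2) - 3)*2)*1 = ((-1 - 4 - 3)*2)*1 = -8*2*1 = -16*1 = -16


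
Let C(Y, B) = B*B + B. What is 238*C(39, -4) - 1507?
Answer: 1349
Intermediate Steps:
C(Y, B) = B + B**2 (C(Y, B) = B**2 + B = B + B**2)
238*C(39, -4) - 1507 = 238*(-4*(1 - 4)) - 1507 = 238*(-4*(-3)) - 1507 = 238*12 - 1507 = 2856 - 1507 = 1349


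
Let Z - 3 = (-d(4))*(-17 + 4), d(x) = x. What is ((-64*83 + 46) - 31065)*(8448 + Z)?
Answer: -308922493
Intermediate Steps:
Z = 55 (Z = 3 + (-1*4)*(-17 + 4) = 3 - 4*(-13) = 3 + 52 = 55)
((-64*83 + 46) - 31065)*(8448 + Z) = ((-64*83 + 46) - 31065)*(8448 + 55) = ((-5312 + 46) - 31065)*8503 = (-5266 - 31065)*8503 = -36331*8503 = -308922493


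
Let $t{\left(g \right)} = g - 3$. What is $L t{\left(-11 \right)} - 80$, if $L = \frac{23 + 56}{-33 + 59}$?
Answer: $- \frac{1593}{13} \approx -122.54$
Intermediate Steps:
$t{\left(g \right)} = -3 + g$ ($t{\left(g \right)} = g - 3 = -3 + g$)
$L = \frac{79}{26} \approx 3.0385$
$L t{\left(-11 \right)} - 80 = \frac{79 \left(-3 - 11\right)}{26} - 80 = \frac{79}{26} \left(-14\right) - 80 = - \frac{553}{13} - 80 = - \frac{1593}{13}$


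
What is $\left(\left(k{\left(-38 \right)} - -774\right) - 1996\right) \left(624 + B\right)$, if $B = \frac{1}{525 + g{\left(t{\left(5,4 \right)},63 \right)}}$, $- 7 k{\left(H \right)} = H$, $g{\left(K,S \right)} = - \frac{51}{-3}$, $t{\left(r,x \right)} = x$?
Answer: $- \frac{1440093922}{1897} \approx -7.5914 \cdot 10^{5}$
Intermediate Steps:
$g{\left(K,S \right)} = 17$ ($g{\left(K,S \right)} = \left(-51\right) \left(- \frac{1}{3}\right) = 17$)
$k{\left(H \right)} = - \frac{H}{7}$
$B = \frac{1}{542}$ ($B = \frac{1}{525 + 17} = \frac{1}{542} \approx 0.001845$)
$\left(\left(k{\left(-38 \right)} - -774\right) - 1996\right) \left(624 + B\right) = \left(\left(\left(- \frac{1}{7}\right) \left(-38\right) - -774\right) - 1996\right) \left(624 + \frac{1}{542}\right) = \left(\left(\frac{38}{7} + 774\right) - 1996\right) \frac{338209}{542} = \left(\frac{5456}{7} - 1996\right) \frac{338209}{542} = \left(- \frac{8516}{7}\right) \frac{338209}{542} = - \frac{1440093922}{1897}$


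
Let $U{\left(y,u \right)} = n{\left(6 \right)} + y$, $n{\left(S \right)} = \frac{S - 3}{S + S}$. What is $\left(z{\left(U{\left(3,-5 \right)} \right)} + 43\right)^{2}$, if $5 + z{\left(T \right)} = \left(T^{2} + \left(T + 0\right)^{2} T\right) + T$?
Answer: $\frac{30393169}{4096} \approx 7420.2$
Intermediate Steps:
$n{\left(S \right)} = \frac{-3 + S}{2 S}$
$U{\left(y,u \right)} = \frac{1}{4} + y$ ($U{\left(y,u \right)} = \frac{-3 + 6}{2 \cdot 6} + y = \frac{1}{2} \cdot \frac{1}{6} \cdot 3 + y = \frac{1}{4} + y$)
$z{\left(T \right)} = -5 + T + T^{2} + T^{3}$ ($z{\left(T \right)} = -5 + \left(\left(T^{2} + \left(T + 0\right)^{2} T\right) + T\right) = -5 + \left(\left(T^{2} + T^{2} T\right) + T\right) = -5 + \left(\left(T^{2} + T^{3}\right) + T\right) = -5 + \left(T + T^{2} + T^{3}\right) = -5 + T + T^{2} + T^{3}$)
$\left(z{\left(U{\left(3,-5 \right)} \right)} + 43\right)^{2} = \left(\left(-5 + \left(\frac{1}{4} + 3\right) + \left(\frac{1}{4} + 3\right)^{2} + \left(\frac{1}{4} + 3\right)^{3}\right) + 43\right)^{2} = \left(\left(-5 + \frac{13}{4} + \left(\frac{13}{4}\right)^{2} + \left(\frac{13}{4}\right)^{3}\right) + 43\right)^{2} = \left(\left(-5 + \frac{13}{4} + \frac{169}{16} + \frac{2197}{64}\right) + 43\right)^{2} = \left(\frac{2761}{64} + 43\right)^{2} = \left(\frac{5513}{64}\right)^{2} = \frac{30393169}{4096}$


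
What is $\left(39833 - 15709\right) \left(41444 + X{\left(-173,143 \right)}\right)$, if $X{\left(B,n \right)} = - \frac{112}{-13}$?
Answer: $\frac{13000037616}{13} \approx 1.0 \cdot 10^{9}$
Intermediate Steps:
$X{\left(B,n \right)} = \frac{112}{13}$ ($X{\left(B,n \right)} = \left(-112\right) \left(- \frac{1}{13}\right) = \frac{112}{13}$)
$\left(39833 - 15709\right) \left(41444 + X{\left(-173,143 \right)}\right) = \left(39833 - 15709\right) \left(41444 + \frac{112}{13}\right) = 24124 \cdot \frac{538884}{13} = \frac{13000037616}{13}$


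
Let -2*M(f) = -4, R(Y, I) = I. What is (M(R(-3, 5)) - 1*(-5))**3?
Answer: 343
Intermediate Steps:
M(f) = 2 (M(f) = -1/2*(-4) = 2)
(M(R(-3, 5)) - 1*(-5))**3 = (2 - 1*(-5))**3 = (2 + 5)**3 = 7**3 = 343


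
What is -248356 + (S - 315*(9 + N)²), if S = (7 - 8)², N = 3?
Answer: -293715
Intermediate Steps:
S = 1 (S = (-1)² = 1)
-248356 + (S - 315*(9 + N)²) = -248356 + (1 - 315*(9 + 3)²) = -248356 + (1 - 315*12²) = -248356 + (1 - 315*144) = -248356 + (1 - 45360) = -248356 - 45359 = -293715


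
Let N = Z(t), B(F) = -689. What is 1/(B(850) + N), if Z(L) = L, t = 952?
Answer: 1/263 ≈ 0.0038023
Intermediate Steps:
N = 952
1/(B(850) + N) = 1/(-689 + 952) = 1/263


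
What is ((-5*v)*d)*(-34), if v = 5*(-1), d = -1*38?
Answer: 32300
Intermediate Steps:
d = -38
v = -5
((-5*v)*d)*(-34) = (-5*(-5)*(-38))*(-34) = (25*(-38))*(-34) = -950*(-34) = 32300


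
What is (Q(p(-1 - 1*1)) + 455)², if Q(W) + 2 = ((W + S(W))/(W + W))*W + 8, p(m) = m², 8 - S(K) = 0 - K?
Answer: 219961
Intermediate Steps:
S(K) = 8 + K (S(K) = 8 - (0 - K) = 8 - (-1)*K = 8 + K)
Q(W) = 10 + W (Q(W) = -2 + (((W + (8 + W))/(W + W))*W + 8) = -2 + (((8 + 2*W)/((2*W)))*W + 8) = -2 + (((8 + 2*W)*(1/(2*W)))*W + 8) = -2 + (((8 + 2*W)/(2*W))*W + 8) = -2 + ((4 + W) + 8) = -2 + (12 + W) = 10 + W)
(Q(p(-1 - 1*1)) + 455)² = ((10 + (-1 - 1*1)²) + 455)² = ((10 + (-1 - 1)²) + 455)² = ((10 + (-2)²) + 455)² = ((10 + 4) + 455)² = (14 + 455)² = 469² = 219961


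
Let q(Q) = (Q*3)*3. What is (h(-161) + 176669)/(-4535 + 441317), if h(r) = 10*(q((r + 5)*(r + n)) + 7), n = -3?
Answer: 826433/145594 ≈ 5.6763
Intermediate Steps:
q(Q) = 9*Q (q(Q) = (3*Q)*3 = 9*Q)
h(r) = 70 + 90*(-3 + r)*(5 + r) (h(r) = 10*(9*((r + 5)*(r - 3)) + 7) = 10*(9*((5 + r)*(-3 + r)) + 7) = 10*(9*((-3 + r)*(5 + r)) + 7) = 10*(9*(-3 + r)*(5 + r) + 7) = 10*(7 + 9*(-3 + r)*(5 + r)) = 70 + 90*(-3 + r)*(5 + r))
(h(-161) + 176669)/(-4535 + 441317) = ((-1280 + 90*(-161)² + 180*(-161)) + 176669)/(-4535 + 441317) = ((-1280 + 90*25921 - 28980) + 176669)/436782 = ((-1280 + 2332890 - 28980) + 176669)*(1/436782) = (2302630 + 176669)*(1/436782) = 2479299*(1/436782) = 826433/145594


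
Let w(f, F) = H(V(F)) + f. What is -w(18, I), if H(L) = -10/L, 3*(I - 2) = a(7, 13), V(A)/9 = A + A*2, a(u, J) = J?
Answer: -3068/171 ≈ -17.942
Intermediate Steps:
V(A) = 27*A (V(A) = 9*(A + A*2) = 9*(A + 2*A) = 9*(3*A) = 27*A)
I = 19/3 (I = 2 + (⅓)*13 = 2 + 13/3 = 19/3 ≈ 6.3333)
w(f, F) = f - 10/(27*F) (w(f, F) = -10*1/(27*F) + f = -10/(27*F) + f = f - 10/(27*F))
-w(18, I) = -(18 - 10/(27*19/3)) = -(18 - 10/27*3/19) = -(18 - 10/171) = -1*3068/171 = -3068/171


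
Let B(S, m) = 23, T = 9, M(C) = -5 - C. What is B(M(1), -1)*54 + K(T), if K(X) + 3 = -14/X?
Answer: 11137/9 ≈ 1237.4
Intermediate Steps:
K(X) = -3 - 14/X
B(M(1), -1)*54 + K(T) = 23*54 + (-3 - 14/9) = 1242 + (-3 - 14*⅑) = 1242 + (-3 - 14/9) = 1242 - 41/9 = 11137/9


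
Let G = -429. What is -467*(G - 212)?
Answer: 299347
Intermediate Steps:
-467*(G - 212) = -467*(-429 - 212) = -467*(-641) = 299347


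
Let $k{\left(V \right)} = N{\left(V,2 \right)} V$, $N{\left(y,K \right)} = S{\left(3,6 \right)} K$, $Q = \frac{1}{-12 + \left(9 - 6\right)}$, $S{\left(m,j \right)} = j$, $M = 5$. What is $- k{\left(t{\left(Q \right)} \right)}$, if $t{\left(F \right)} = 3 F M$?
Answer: $20$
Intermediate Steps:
$Q = - \frac{1}{9}$ ($Q = \frac{1}{-12 + \left(9 - 6\right)} = \frac{1}{-12 + 3} = \frac{1}{-9} = - \frac{1}{9} \approx -0.11111$)
$N{\left(y,K \right)} = 6 K$
$t{\left(F \right)} = 15 F$ ($t{\left(F \right)} = 3 F 5 = 15 F$)
$k{\left(V \right)} = 12 V$ ($k{\left(V \right)} = 6 \cdot 2 V = 12 V$)
$- k{\left(t{\left(Q \right)} \right)} = - 12 \cdot 15 \left(- \frac{1}{9}\right) = - \frac{12 \left(-5\right)}{3} = \left(-1\right) \left(-20\right) = 20$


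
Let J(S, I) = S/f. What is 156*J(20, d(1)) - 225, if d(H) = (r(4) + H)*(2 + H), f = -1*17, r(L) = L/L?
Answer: -6945/17 ≈ -408.53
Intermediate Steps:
r(L) = 1
f = -17
d(H) = (1 + H)*(2 + H)
J(S, I) = -S/17 (J(S, I) = S/(-17) = S*(-1/17) = -S/17)
156*J(20, d(1)) - 225 = 156*(-1/17*20) - 225 = 156*(-20/17) - 225 = -3120/17 - 225 = -6945/17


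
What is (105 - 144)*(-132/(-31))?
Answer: -5148/31 ≈ -166.06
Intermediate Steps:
(105 - 144)*(-132/(-31)) = -(-5148)*(-1)/31 = -39*132/31 = -5148/31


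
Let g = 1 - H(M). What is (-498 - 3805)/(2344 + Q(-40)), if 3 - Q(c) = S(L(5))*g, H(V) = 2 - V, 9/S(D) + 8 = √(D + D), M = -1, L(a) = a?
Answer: -30262999/16487693 - 4303*√10/16487693 ≈ -1.8363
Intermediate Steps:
S(D) = 9/(-8 + √2*√D) (S(D) = 9/(-8 + √(D + D)) = 9/(-8 + √(2*D)) = 9/(-8 + √2*√D))
g = -2 (g = 1 - (2 - 1*(-1)) = 1 - (2 + 1) = 1 - 1*3 = 1 - 3 = -2)
Q(c) = 3 + 18/(-8 + √10) (Q(c) = 3 - 9/(-8 + √2*√5)*(-2) = 3 - 9/(-8 + √10)*(-2) = 3 - (-18)/(-8 + √10) = 3 + 18/(-8 + √10))
(-498 - 3805)/(2344 + Q(-40)) = (-498 - 3805)/(2344 + (⅓ - √10/3)) = -4303/(7033/3 - √10/3)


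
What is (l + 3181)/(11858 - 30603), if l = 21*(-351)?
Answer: 838/3749 ≈ 0.22353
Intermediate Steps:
l = -7371
(l + 3181)/(11858 - 30603) = (-7371 + 3181)/(11858 - 30603) = -4190/(-18745) = -4190*(-1/18745) = 838/3749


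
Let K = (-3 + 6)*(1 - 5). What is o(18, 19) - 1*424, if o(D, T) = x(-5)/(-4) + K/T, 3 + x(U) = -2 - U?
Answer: -8068/19 ≈ -424.63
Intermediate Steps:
x(U) = -5 - U (x(U) = -3 + (-2 - U) = -5 - U)
K = -12 (K = 3*(-4) = -12)
o(D, T) = -12/T (o(D, T) = (-5 - 1*(-5))/(-4) - 12/T = (-5 + 5)*(-¼) - 12/T = 0*(-¼) - 12/T = 0 - 12/T = -12/T)
o(18, 19) - 1*424 = -12/19 - 1*424 = -12*1/19 - 424 = -12/19 - 424 = -8068/19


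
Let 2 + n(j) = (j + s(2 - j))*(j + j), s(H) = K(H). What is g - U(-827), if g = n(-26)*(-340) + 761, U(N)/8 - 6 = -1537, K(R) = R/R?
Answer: -428311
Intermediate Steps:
K(R) = 1
s(H) = 1
U(N) = -12248 (U(N) = 48 + 8*(-1537) = 48 - 12296 = -12248)
n(j) = -2 + 2*j*(1 + j) (n(j) = -2 + (j + 1)*(j + j) = -2 + (1 + j)*(2*j) = -2 + 2*j*(1 + j))
g = -440559 (g = (-2 + 2*(-26) + 2*(-26)²)*(-340) + 761 = (-2 - 52 + 2*676)*(-340) + 761 = (-2 - 52 + 1352)*(-340) + 761 = 1298*(-340) + 761 = -441320 + 761 = -440559)
g - U(-827) = -440559 - 1*(-12248) = -440559 + 12248 = -428311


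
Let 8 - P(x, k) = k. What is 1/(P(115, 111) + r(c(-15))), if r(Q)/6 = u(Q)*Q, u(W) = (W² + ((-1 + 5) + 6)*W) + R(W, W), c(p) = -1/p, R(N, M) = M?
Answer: -1125/115543 ≈ -0.0097366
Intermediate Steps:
P(x, k) = 8 - k
u(W) = W² + 11*W (u(W) = (W² + ((-1 + 5) + 6)*W) + W = (W² + (4 + 6)*W) + W = (W² + 10*W) + W = W² + 11*W)
r(Q) = 6*Q²*(11 + Q) (r(Q) = 6*((Q*(11 + Q))*Q) = 6*(Q²*(11 + Q)) = 6*Q²*(11 + Q))
1/(P(115, 111) + r(c(-15))) = 1/((8 - 1*111) + 6*(-1/(-15))²*(11 - 1/(-15))) = 1/((8 - 111) + 6*(-1*(-1/15))²*(11 - 1*(-1/15))) = 1/(-103 + 6*(1/15)²*(11 + 1/15)) = 1/(-103 + 6*(1/225)*(166/15)) = 1/(-103 + 332/1125) = 1/(-115543/1125) = -1125/115543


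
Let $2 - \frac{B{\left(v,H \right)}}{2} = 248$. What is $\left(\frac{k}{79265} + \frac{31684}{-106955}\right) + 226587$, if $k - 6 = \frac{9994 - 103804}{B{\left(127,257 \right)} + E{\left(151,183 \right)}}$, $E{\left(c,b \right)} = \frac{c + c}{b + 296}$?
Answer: $\frac{45212727709391115562}{199538306806045} \approx 2.2659 \cdot 10^{5}$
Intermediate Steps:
$E{\left(c,b \right)} = \frac{2 c}{296 + b}$
$B{\left(v,H \right)} = -492$ ($B{\left(v,H \right)} = 4 - 496 = -492$)
$k = \frac{23173593}{117683}$ ($k = 6 + \frac{9994 - 103804}{-492 + 2 \cdot 151 \frac{1}{296 + 183}} = 6 - \frac{93810}{-492 + 2 \cdot 151 \cdot \frac{1}{479}} = 6 - \frac{93810}{-492 + \frac{302}{479}} = 6 - \frac{93810}{- \frac{235366}{479}} = 6 - - \frac{22467495}{117683} = 6 + \frac{22467495}{117683} = \frac{23173593}{117683} \approx 196.92$)
$\left(\frac{k}{79265} + \frac{31684}{-106955}\right) + 226587 = \left(\frac{23173593}{117683 \cdot 79265} + \frac{31684}{-106955}\right) + 226587 = \left(\frac{23173593}{117683} \cdot \frac{1}{79265} + 31684 \left(- \frac{1}{106955}\right)\right) + 226587 = \left(\frac{23173593}{9328142995} - \frac{31684}{106955}\right) + 226587 = - \frac{58614870202853}{199538306806045} + 226587 = \frac{45212727709391115562}{199538306806045}$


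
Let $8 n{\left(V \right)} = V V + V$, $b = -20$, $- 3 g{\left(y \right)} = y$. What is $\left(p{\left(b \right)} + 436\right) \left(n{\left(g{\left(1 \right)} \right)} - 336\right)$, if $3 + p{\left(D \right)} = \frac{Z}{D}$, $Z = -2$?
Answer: $- \frac{52392107}{360} \approx -1.4553 \cdot 10^{5}$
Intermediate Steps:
$g{\left(y \right)} = - \frac{y}{3}$
$n{\left(V \right)} = \frac{V}{8} + \frac{V^{2}}{8}$ ($n{\left(V \right)} = \frac{V V + V}{8} = \frac{V^{2} + V}{8} = \frac{V + V^{2}}{8} = \frac{V}{8} + \frac{V^{2}}{8}$)
$p{\left(D \right)} = -3 - \frac{2}{D}$
$\left(p{\left(b \right)} + 436\right) \left(n{\left(g{\left(1 \right)} \right)} - 336\right) = \left(\left(-3 - \frac{2}{-20}\right) + 436\right) \left(\frac{\left(- \frac{1}{3}\right) 1 \left(1 - \frac{1}{3}\right)}{8} - 336\right) = \left(\left(-3 - - \frac{1}{10}\right) + 436\right) \left(\frac{1}{8} \left(- \frac{1}{3}\right) \left(1 - \frac{1}{3}\right) - 336\right) = \left(\left(-3 + \frac{1}{10}\right) + 436\right) \left(\frac{1}{8} \left(- \frac{1}{3}\right) \frac{2}{3} - 336\right) = \left(- \frac{29}{10} + 436\right) \left(- \frac{1}{36} - 336\right) = \frac{4331}{10} \left(- \frac{12097}{36}\right) = - \frac{52392107}{360}$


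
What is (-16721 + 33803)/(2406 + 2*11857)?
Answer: 8541/13060 ≈ 0.65398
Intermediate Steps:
(-16721 + 33803)/(2406 + 2*11857) = 17082/(2406 + 23714) = 17082/26120 = 17082*(1/26120) = 8541/13060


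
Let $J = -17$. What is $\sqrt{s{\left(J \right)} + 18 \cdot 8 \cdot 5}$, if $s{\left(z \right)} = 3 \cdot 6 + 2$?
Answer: $2 \sqrt{185} \approx 27.203$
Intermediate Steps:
$s{\left(z \right)} = 20$ ($s{\left(z \right)} = 18 + 2 = 20$)
$\sqrt{s{\left(J \right)} + 18 \cdot 8 \cdot 5} = \sqrt{20 + 18 \cdot 8 \cdot 5} = \sqrt{20 + 144 \cdot 5} = \sqrt{20 + 720} = \sqrt{740} = 2 \sqrt{185}$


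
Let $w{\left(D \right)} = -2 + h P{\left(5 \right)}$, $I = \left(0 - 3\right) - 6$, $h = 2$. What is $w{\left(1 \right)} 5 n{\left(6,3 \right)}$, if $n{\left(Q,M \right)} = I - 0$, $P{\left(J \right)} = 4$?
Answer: $-270$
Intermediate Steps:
$I = -9$ ($I = -3 - 6 = -9$)
$w{\left(D \right)} = 6$ ($w{\left(D \right)} = -2 + 2 \cdot 4 = -2 + 8 = 6$)
$n{\left(Q,M \right)} = -9$ ($n{\left(Q,M \right)} = -9 - 0 = -9 + 0 = -9$)
$w{\left(1 \right)} 5 n{\left(6,3 \right)} = 6 \cdot 5 \left(-9\right) = 30 \left(-9\right) = -270$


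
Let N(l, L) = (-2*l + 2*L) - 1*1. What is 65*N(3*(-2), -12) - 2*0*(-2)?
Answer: -845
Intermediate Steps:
N(l, L) = -1 - 2*l + 2*L (N(l, L) = (-2*l + 2*L) - 1 = -1 - 2*l + 2*L)
65*N(3*(-2), -12) - 2*0*(-2) = 65*(-1 - 6*(-2) + 2*(-12)) - 2*0*(-2) = 65*(-1 - 2*(-6) - 24) + 0*(-2) = 65*(-1 + 12 - 24) + 0 = 65*(-13) + 0 = -845 + 0 = -845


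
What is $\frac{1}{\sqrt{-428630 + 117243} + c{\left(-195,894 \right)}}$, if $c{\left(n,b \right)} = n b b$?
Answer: $- \frac{155851020}{24289540435351787} - \frac{i \sqrt{311387}}{24289540435351787} \approx -6.4164 \cdot 10^{-9} - 2.2974 \cdot 10^{-14} i$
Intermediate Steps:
$c{\left(n,b \right)} = n b^{2}$ ($c{\left(n,b \right)} = b n b = n b^{2}$)
$\frac{1}{\sqrt{-428630 + 117243} + c{\left(-195,894 \right)}} = \frac{1}{\sqrt{-428630 + 117243} - 195 \cdot 894^{2}} = \frac{1}{\sqrt{-311387} - 155851020} = \frac{1}{i \sqrt{311387} - 155851020} = \frac{1}{-155851020 + i \sqrt{311387}}$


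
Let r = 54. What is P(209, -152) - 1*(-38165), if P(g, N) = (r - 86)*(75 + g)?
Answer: 29077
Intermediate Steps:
P(g, N) = -2400 - 32*g (P(g, N) = (54 - 86)*(75 + g) = -32*(75 + g) = -2400 - 32*g)
P(209, -152) - 1*(-38165) = (-2400 - 32*209) - 1*(-38165) = (-2400 - 6688) + 38165 = -9088 + 38165 = 29077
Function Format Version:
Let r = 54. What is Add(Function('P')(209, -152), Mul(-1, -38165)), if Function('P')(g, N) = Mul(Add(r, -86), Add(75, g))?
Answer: 29077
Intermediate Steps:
Function('P')(g, N) = Add(-2400, Mul(-32, g)) (Function('P')(g, N) = Mul(Add(54, -86), Add(75, g)) = Mul(-32, Add(75, g)) = Add(-2400, Mul(-32, g)))
Add(Function('P')(209, -152), Mul(-1, -38165)) = Add(Add(-2400, Mul(-32, 209)), Mul(-1, -38165)) = Add(Add(-2400, -6688), 38165) = Add(-9088, 38165) = 29077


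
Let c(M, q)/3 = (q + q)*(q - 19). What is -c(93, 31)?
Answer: -2232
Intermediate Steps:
c(M, q) = 6*q*(-19 + q) (c(M, q) = 3*((q + q)*(q - 19)) = 3*((2*q)*(-19 + q)) = 3*(2*q*(-19 + q)) = 6*q*(-19 + q))
-c(93, 31) = -6*31*(-19 + 31) = -6*31*12 = -1*2232 = -2232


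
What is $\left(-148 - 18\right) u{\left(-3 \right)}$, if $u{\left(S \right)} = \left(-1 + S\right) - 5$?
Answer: $1494$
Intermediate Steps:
$u{\left(S \right)} = -6 + S$
$\left(-148 - 18\right) u{\left(-3 \right)} = \left(-148 - 18\right) \left(-6 - 3\right) = \left(-166\right) \left(-9\right) = 1494$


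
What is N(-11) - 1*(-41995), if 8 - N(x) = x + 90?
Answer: 41924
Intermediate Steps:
N(x) = -82 - x (N(x) = 8 - (x + 90) = 8 - (90 + x) = 8 + (-90 - x) = -82 - x)
N(-11) - 1*(-41995) = (-82 - 1*(-11)) - 1*(-41995) = (-82 + 11) + 41995 = -71 + 41995 = 41924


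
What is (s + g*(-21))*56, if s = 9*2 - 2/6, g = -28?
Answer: 101752/3 ≈ 33917.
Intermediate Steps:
s = 53/3 (s = 18 - 2*⅙ = 18 - ⅓ = 53/3 ≈ 17.667)
(s + g*(-21))*56 = (53/3 - 28*(-21))*56 = (53/3 + 588)*56 = (1817/3)*56 = 101752/3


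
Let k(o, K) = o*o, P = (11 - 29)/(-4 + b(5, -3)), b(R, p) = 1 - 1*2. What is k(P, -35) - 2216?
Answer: -55076/25 ≈ -2203.0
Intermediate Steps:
b(R, p) = -1 (b(R, p) = 1 - 2 = -1)
P = 18/5 (P = (11 - 29)/(-4 - 1) = -18/(-5) = -18*(-1/5) = 18/5 ≈ 3.6000)
k(o, K) = o**2
k(P, -35) - 2216 = (18/5)**2 - 2216 = 324/25 - 2216 = -55076/25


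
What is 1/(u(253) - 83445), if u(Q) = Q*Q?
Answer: -1/19436 ≈ -5.1451e-5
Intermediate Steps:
u(Q) = Q**2
1/(u(253) - 83445) = 1/(253**2 - 83445) = 1/(64009 - 83445) = 1/(-19436) = -1/19436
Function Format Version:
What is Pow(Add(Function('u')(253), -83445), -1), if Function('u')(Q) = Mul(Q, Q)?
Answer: Rational(-1, 19436) ≈ -5.1451e-5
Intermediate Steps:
Function('u')(Q) = Pow(Q, 2)
Pow(Add(Function('u')(253), -83445), -1) = Pow(Add(Pow(253, 2), -83445), -1) = Pow(Add(64009, -83445), -1) = Pow(-19436, -1) = Rational(-1, 19436)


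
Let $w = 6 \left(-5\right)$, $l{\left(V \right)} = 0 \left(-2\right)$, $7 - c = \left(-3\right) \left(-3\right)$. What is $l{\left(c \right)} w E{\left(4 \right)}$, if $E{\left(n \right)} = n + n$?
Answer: $0$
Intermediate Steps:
$c = -2$ ($c = 7 - \left(-3\right) \left(-3\right) = 7 - 9 = -2$)
$l{\left(V \right)} = 0$
$E{\left(n \right)} = 2 n$
$w = -30$
$l{\left(c \right)} w E{\left(4 \right)} = 0 \left(-30\right) 2 \cdot 4 = 0 \cdot 8 = 0$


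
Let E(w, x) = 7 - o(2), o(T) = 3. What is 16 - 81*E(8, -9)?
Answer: -308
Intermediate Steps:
E(w, x) = 4 (E(w, x) = 7 - 1*3 = 7 - 3 = 4)
16 - 81*E(8, -9) = 16 - 81*4 = 16 - 324 = -308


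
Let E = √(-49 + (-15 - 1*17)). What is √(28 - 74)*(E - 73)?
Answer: I*√46*(-73 + 9*I) ≈ -61.041 - 495.11*I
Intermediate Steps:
E = 9*I (E = √(-49 + (-15 - 17)) = √(-49 - 32) = √(-81) = 9*I ≈ 9.0*I)
√(28 - 74)*(E - 73) = √(28 - 74)*(9*I - 73) = √(-46)*(-73 + 9*I) = (I*√46)*(-73 + 9*I) = I*√46*(-73 + 9*I)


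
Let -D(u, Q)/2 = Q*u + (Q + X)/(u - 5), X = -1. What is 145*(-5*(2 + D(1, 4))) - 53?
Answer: 6419/2 ≈ 3209.5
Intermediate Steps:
D(u, Q) = -2*Q*u - 2*(-1 + Q)/(-5 + u) (D(u, Q) = -2*(Q*u + (Q - 1)/(u - 5)) = -2*(Q*u + (-1 + Q)/(-5 + u)) = -2*Q*u - 2*(-1 + Q)/(-5 + u))
145*(-5*(2 + D(1, 4))) - 53 = 145*(-5*(2 + 2*(1 - 1*4 - 1*4*1**2 + 5*4*1)/(-5 + 1))) - 53 = 145*(-5*(2 + 2*(1 - 4 - 1*4*1 + 20)/(-4))) - 53 = 145*(-5*(2 + 2*(-1/4)*(1 - 4 - 4 + 20))) - 53 = 145*(-5*(2 + 2*(-1/4)*13)) - 53 = 145*(-5*(2 - 13/2)) - 53 = 145*(-5*(-9/2)) - 53 = 145*(45/2) - 53 = 6525/2 - 53 = 6419/2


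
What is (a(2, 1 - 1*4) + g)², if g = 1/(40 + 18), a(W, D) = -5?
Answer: 83521/3364 ≈ 24.828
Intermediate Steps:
g = 1/58 ≈ 0.017241
(a(2, 1 - 1*4) + g)² = (-5 + 1/58)² = (-289/58)² = 83521/3364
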